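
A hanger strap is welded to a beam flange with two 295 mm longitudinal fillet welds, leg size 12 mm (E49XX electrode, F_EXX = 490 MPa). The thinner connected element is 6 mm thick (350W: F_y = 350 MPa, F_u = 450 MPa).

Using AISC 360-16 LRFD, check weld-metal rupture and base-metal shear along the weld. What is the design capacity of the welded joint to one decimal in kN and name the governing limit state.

Weld metal: throat = 0.707×12 = 8.484 mm, L = 2×295 = 590 mm. φR_n = 0.75 × 0.6 × 490 × 8.484 × 590 = 1103.7 kN.
Base metal shear (6 mm plate): yield φR_n = 1.0×0.6×350×6×590 = 743.4 kN; rupture φR_n = 0.75×0.6×450×6×590 = 716.9 kN; take 716.9 kN (rupture).
Governing: min(1103.7, 716.9) = 716.9 kN → base-metal shear.

716.9 kN (base-metal shear governs)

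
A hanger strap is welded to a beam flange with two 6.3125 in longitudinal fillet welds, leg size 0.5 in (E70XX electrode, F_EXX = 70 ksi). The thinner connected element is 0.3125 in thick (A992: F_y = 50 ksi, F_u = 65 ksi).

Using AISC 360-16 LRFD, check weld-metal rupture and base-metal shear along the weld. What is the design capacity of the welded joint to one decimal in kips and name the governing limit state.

Weld metal: throat = 0.707×0.5 = 0.3535 in, L = 2×6.3125 = 12.625 in. φR_n = 0.75 × 0.6 × 70 × 0.3535 × 12.625 = 140.6 kips.
Base metal shear (0.3125 in plate): yield φR_n = 1.0×0.6×50×0.3125×12.625 = 118.4 kips; rupture φR_n = 0.75×0.6×65×0.3125×12.625 = 115.4 kips; take 115.4 kips (rupture).
Governing: min(140.6, 115.4) = 115.4 kips → base-metal shear.

115.4 kips (base-metal shear governs)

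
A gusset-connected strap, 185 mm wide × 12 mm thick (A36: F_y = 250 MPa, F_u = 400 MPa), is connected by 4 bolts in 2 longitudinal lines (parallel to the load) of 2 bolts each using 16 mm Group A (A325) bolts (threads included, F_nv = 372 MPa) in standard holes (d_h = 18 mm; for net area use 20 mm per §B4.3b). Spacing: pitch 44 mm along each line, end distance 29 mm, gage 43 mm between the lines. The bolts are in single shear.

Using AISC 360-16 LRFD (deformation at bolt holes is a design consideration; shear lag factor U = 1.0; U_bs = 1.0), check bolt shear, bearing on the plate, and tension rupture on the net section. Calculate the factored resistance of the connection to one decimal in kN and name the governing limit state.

Bolt shear: A_b = π(16)²/4 = 201.06 mm². φR_n = 0.75 × 372 × 201.06 × 4 × 1 = 224.4 kN.
Bearing (12 mm plate, F_u = 400 MPa): end bolts L_c = 29 − 18/2 = 20, R_n = min(1.2×20×12×400, 2.4×16×12×400) = 115.2 kN/bolt; interior L_c = 44 − 18 = 26, R_n = 149.76 kN/bolt. φR_n = 0.75 × (2×115.2 + 2×149.76) = 397.4 kN.
Tension rupture (net): A_n = (185 − 2×20)×12 = 1740 mm² (U = 1.0, A_e = A_n). φR_n = 0.75 × 400 × 1740 = 522.0 kN.
Governing: min(224.4, 397.4, 522.0) = 224.4 kN → bolt shear.

224.4 kN (bolt shear governs)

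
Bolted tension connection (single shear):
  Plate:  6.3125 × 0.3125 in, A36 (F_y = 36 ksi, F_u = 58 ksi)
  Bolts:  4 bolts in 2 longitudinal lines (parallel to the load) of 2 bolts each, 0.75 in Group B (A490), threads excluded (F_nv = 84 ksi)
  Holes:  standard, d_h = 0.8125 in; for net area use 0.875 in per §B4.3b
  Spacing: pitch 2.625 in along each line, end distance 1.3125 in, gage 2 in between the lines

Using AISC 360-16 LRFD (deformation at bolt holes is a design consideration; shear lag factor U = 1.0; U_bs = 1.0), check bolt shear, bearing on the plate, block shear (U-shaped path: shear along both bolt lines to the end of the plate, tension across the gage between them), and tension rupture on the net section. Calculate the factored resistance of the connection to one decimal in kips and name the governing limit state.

55.2 kips (block shear governs)

Bolt shear: A_b = π(0.75)²/4 = 0.44179 in². φR_n = 0.75 × 84 × 0.44179 × 4 × 1 = 111.3 kips.
Bearing (0.3125 in plate, F_u = 58 ksi): end bolts L_c = 1.3125 − 0.8125/2 = 0.90625, R_n = min(1.2×0.90625×0.3125×58, 2.4×0.75×0.3125×58) = 19.711 kips/bolt; interior L_c = 2.625 − 0.8125 = 1.8125, R_n = 32.625 kips/bolt. φR_n = 0.75 × (2×19.711 + 2×32.625) = 78.5 kips.
Block shear: shear path 2×[1.3125+1×2.625] = 2×3.9375 in, A_gv = 2.4609, A_nv = 2×(3.9375 − 1.5×0.875)×0.3125 = 1.6406 in²; tension across gage: (2 − 1×0.875)×0.3125 = 0.35156 in². R_n = min(0.6×58×1.6406, 0.6×36×2.4609) + 1.0×58×0.35156 = min(57.093, 53.155) + 20.39 = 73.545 kips. φR_n = 0.75 × 73.545 = 55.2 kips.
Tension rupture (net): A_n = (6.3125 − 2×0.875)×0.3125 = 1.4258 in² (U = 1.0, A_e = A_n). φR_n = 0.75 × 58 × 1.4258 = 62.0 kips.
Governing: min(111.3, 78.5, 55.2, 62.0) = 55.2 kips → block shear.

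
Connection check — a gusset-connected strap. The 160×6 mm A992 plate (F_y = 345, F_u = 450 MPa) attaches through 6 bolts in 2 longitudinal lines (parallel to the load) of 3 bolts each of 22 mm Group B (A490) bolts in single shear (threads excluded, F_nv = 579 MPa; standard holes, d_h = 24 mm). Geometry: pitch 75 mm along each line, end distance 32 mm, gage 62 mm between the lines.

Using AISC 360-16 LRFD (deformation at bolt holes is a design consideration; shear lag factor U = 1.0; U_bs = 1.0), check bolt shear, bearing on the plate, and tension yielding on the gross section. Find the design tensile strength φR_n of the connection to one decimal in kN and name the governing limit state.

Bolt shear: A_b = π(22)²/4 = 380.13 mm². φR_n = 0.75 × 579 × 380.13 × 6 × 1 = 990.4 kN.
Bearing (6 mm plate, F_u = 450 MPa): end bolts L_c = 32 − 24/2 = 20, R_n = min(1.2×20×6×450, 2.4×22×6×450) = 64.8 kN/bolt; interior L_c = 75 − 24 = 51, R_n = 142.56 kN/bolt. φR_n = 0.75 × (2×64.8 + 4×142.56) = 524.9 kN.
Tension yield (gross): A_g = 160×6 = 960 mm². φR_n = 0.90 × 345 × 960 = 298.1 kN.
Governing: min(990.4, 524.9, 298.1) = 298.1 kN → gross-section yield.

298.1 kN (gross-section yield governs)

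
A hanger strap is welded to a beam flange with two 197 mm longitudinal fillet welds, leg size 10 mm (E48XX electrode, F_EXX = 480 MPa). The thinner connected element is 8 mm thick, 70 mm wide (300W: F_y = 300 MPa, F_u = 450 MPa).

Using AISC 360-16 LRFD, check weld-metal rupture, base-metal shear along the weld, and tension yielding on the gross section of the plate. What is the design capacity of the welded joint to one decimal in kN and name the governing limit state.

Weld metal: throat = 0.707×10 = 7.07 mm, L = 2×197 = 394 mm. φR_n = 0.75 × 0.6 × 480 × 7.07 × 394 = 601.7 kN.
Base metal shear (8 mm plate): yield φR_n = 1.0×0.6×300×8×394 = 567.4 kN; rupture φR_n = 0.75×0.6×450×8×394 = 638.3 kN; take 567.4 kN (yield).
Tension yield (gross): A_g = 70×8 = 560 mm². φR_n = 0.90 × 300 × 560 = 151.2 kN.
Governing: min(601.7, 567.4, 151.2) = 151.2 kN → gross-section yield.

151.2 kN (gross-section yield governs)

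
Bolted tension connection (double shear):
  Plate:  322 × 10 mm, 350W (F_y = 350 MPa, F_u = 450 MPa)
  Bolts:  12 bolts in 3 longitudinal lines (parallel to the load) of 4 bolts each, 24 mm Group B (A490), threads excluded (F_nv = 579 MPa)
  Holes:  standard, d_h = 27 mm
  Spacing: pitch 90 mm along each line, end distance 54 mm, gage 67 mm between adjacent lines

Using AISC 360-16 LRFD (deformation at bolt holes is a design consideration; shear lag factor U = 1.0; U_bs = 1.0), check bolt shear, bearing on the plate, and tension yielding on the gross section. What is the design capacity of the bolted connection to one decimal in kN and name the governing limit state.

Bolt shear: A_b = π(24)²/4 = 452.39 mm². φR_n = 0.75 × 579 × 452.39 × 12 × 2 = 4714.8 kN.
Bearing (10 mm plate, F_u = 450 MPa): end bolts L_c = 54 − 27/2 = 40.5, R_n = min(1.2×40.5×10×450, 2.4×24×10×450) = 218.7 kN/bolt; interior L_c = 90 − 27 = 63, R_n = 259.2 kN/bolt. φR_n = 0.75 × (3×218.7 + 9×259.2) = 2241.7 kN.
Tension yield (gross): A_g = 322×10 = 3220 mm². φR_n = 0.90 × 350 × 3220 = 1014.3 kN.
Governing: min(4714.8, 2241.7, 1014.3) = 1014.3 kN → gross-section yield.

1014.3 kN (gross-section yield governs)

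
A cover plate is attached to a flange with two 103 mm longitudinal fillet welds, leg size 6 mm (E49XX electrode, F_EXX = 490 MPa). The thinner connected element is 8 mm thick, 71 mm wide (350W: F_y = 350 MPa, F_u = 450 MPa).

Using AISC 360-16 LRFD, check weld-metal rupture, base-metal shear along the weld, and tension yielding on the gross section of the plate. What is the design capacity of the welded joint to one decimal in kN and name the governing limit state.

178.9 kN (gross-section yield governs)

Weld metal: throat = 0.707×6 = 4.242 mm, L = 2×103 = 206 mm. φR_n = 0.75 × 0.6 × 490 × 4.242 × 206 = 192.7 kN.
Base metal shear (8 mm plate): yield φR_n = 1.0×0.6×350×8×206 = 346.1 kN; rupture φR_n = 0.75×0.6×450×8×206 = 333.7 kN; take 333.7 kN (rupture).
Tension yield (gross): A_g = 71×8 = 568 mm². φR_n = 0.90 × 350 × 568 = 178.9 kN.
Governing: min(192.7, 333.7, 178.9) = 178.9 kN → gross-section yield.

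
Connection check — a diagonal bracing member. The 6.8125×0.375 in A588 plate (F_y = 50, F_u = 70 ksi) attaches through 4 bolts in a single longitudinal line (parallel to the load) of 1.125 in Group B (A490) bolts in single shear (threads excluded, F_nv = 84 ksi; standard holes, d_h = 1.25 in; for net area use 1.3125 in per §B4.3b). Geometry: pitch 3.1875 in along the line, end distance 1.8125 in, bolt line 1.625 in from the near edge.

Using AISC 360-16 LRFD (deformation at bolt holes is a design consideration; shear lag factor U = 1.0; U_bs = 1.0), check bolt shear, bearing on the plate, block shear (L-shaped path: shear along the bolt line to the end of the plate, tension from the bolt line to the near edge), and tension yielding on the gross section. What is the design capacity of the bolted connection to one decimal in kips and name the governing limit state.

99.2 kips (block shear governs)

Bolt shear: A_b = π(1.125)²/4 = 0.99402 in². φR_n = 0.75 × 84 × 0.99402 × 4 × 1 = 250.5 kips.
Bearing (0.375 in plate, F_u = 70 ksi): end bolts L_c = 1.8125 − 1.25/2 = 1.1875, R_n = min(1.2×1.1875×0.375×70, 2.4×1.125×0.375×70) = 37.406 kips/bolt; interior L_c = 3.1875 − 1.25 = 1.9375, R_n = 61.031 kips/bolt. φR_n = 0.75 × (1×37.406 + 3×61.031) = 165.4 kips.
Block shear: shear path 1×[1.8125+3×3.1875] = 1×11.375 in, A_gv = 4.2656, A_nv = 1×(11.375 − 3.5×1.3125)×0.375 = 2.543 in²; tension to near edge: (1.625 − 0.5×1.3125)×0.375 = 0.36328 in². R_n = min(0.6×70×2.543, 0.6×50×4.2656) + 1.0×70×0.36328 = min(106.81, 127.97) + 25.43 = 132.24 kips. φR_n = 0.75 × 132.24 = 99.2 kips.
Tension yield (gross): A_g = 6.8125×0.375 = 2.5547 in². φR_n = 0.90 × 50 × 2.5547 = 115.0 kips.
Governing: min(250.5, 165.4, 99.2, 115.0) = 99.2 kips → block shear.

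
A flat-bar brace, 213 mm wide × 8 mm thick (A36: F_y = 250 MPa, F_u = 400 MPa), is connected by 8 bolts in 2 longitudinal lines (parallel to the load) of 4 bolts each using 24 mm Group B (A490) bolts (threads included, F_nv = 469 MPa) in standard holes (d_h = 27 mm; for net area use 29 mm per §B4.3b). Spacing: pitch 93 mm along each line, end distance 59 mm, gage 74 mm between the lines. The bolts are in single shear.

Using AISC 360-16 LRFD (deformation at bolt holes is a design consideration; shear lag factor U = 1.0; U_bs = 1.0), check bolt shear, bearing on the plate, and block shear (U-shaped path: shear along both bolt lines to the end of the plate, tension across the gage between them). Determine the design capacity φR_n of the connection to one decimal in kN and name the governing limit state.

716.4 kN (block shear governs)

Bolt shear: A_b = π(24)²/4 = 452.39 mm². φR_n = 0.75 × 469 × 452.39 × 8 × 1 = 1273.0 kN.
Bearing (8 mm plate, F_u = 400 MPa): end bolts L_c = 59 − 27/2 = 45.5, R_n = min(1.2×45.5×8×400, 2.4×24×8×400) = 174.72 kN/bolt; interior L_c = 93 − 27 = 66, R_n = 184.32 kN/bolt. φR_n = 0.75 × (2×174.72 + 6×184.32) = 1091.5 kN.
Block shear: shear path 2×[59+3×93] = 2×338 mm, A_gv = 5408, A_nv = 2×(338 − 3.5×29)×8 = 3784 mm²; tension across gage: (74 − 1×29)×8 = 360 mm². R_n = min(0.6×400×3784, 0.6×250×5408) + 1.0×400×360 = min(908.16, 811.2) + 144 = 955.2 kN. φR_n = 0.75 × 955.2 = 716.4 kN.
Governing: min(1273.0, 1091.5, 716.4) = 716.4 kN → block shear.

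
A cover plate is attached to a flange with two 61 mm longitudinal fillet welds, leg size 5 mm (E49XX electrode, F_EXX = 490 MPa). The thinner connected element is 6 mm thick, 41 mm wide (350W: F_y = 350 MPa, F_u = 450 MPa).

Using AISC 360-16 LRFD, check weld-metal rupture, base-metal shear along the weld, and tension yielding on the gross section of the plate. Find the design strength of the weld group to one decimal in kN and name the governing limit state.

77.5 kN (gross-section yield governs)

Weld metal: throat = 0.707×5 = 3.535 mm, L = 2×61 = 122 mm. φR_n = 0.75 × 0.6 × 490 × 3.535 × 122 = 95.1 kN.
Base metal shear (6 mm plate): yield φR_n = 1.0×0.6×350×6×122 = 153.7 kN; rupture φR_n = 0.75×0.6×450×6×122 = 148.2 kN; take 148.2 kN (rupture).
Tension yield (gross): A_g = 41×6 = 246 mm². φR_n = 0.90 × 350 × 246 = 77.5 kN.
Governing: min(95.1, 148.2, 77.5) = 77.5 kN → gross-section yield.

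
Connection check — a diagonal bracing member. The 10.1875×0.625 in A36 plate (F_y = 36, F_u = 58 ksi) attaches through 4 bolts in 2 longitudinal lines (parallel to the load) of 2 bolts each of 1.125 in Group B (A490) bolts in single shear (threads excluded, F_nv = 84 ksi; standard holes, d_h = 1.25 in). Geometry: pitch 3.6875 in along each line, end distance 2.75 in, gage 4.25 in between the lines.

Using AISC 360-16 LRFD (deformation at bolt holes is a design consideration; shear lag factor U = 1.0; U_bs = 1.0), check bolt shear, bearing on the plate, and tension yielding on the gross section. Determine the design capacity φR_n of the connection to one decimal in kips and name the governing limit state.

Bolt shear: A_b = π(1.125)²/4 = 0.99402 in². φR_n = 0.75 × 84 × 0.99402 × 4 × 1 = 250.5 kips.
Bearing (0.625 in plate, F_u = 58 ksi): end bolts L_c = 2.75 − 1.25/2 = 2.125, R_n = min(1.2×2.125×0.625×58, 2.4×1.125×0.625×58) = 92.438 kips/bolt; interior L_c = 3.6875 − 1.25 = 2.4375, R_n = 97.875 kips/bolt. φR_n = 0.75 × (2×92.438 + 2×97.875) = 285.5 kips.
Tension yield (gross): A_g = 10.1875×0.625 = 6.3672 in². φR_n = 0.90 × 36 × 6.3672 = 206.3 kips.
Governing: min(250.5, 285.5, 206.3) = 206.3 kips → gross-section yield.

206.3 kips (gross-section yield governs)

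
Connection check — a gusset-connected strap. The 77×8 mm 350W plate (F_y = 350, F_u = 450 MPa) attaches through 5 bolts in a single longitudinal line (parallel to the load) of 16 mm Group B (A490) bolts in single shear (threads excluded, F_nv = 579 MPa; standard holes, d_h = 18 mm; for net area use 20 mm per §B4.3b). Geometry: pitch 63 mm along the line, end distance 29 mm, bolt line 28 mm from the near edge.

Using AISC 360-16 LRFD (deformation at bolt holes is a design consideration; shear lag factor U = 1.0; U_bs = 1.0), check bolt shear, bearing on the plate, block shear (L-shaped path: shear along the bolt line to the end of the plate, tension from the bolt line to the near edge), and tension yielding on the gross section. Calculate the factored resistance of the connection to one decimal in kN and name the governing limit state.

194.0 kN (gross-section yield governs)

Bolt shear: A_b = π(16)²/4 = 201.06 mm². φR_n = 0.75 × 579 × 201.06 × 5 × 1 = 436.6 kN.
Bearing (8 mm plate, F_u = 450 MPa): end bolts L_c = 29 − 18/2 = 20, R_n = min(1.2×20×8×450, 2.4×16×8×450) = 86.4 kN/bolt; interior L_c = 63 − 18 = 45, R_n = 138.24 kN/bolt. φR_n = 0.75 × (1×86.4 + 4×138.24) = 479.5 kN.
Block shear: shear path 1×[29+4×63] = 1×281 mm, A_gv = 2248, A_nv = 1×(281 − 4.5×20)×8 = 1528 mm²; tension to near edge: (28 − 0.5×20)×8 = 144 mm². R_n = min(0.6×450×1528, 0.6×350×2248) + 1.0×450×144 = min(412.56, 472.08) + 64.8 = 477.36 kN. φR_n = 0.75 × 477.36 = 358.0 kN.
Tension yield (gross): A_g = 77×8 = 616 mm². φR_n = 0.90 × 350 × 616 = 194.0 kN.
Governing: min(436.6, 479.5, 358.0, 194.0) = 194.0 kN → gross-section yield.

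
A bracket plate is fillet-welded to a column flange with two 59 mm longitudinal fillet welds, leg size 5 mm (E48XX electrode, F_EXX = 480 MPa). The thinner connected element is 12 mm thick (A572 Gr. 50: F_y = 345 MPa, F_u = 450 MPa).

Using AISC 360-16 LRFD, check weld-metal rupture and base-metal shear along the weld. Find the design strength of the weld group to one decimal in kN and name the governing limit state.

Weld metal: throat = 0.707×5 = 3.535 mm, L = 2×59 = 118 mm. φR_n = 0.75 × 0.6 × 480 × 3.535 × 118 = 90.1 kN.
Base metal shear (12 mm plate): yield φR_n = 1.0×0.6×345×12×118 = 293.1 kN; rupture φR_n = 0.75×0.6×450×12×118 = 286.7 kN; take 286.7 kN (rupture).
Governing: min(90.1, 286.7) = 90.1 kN → weld metal.

90.1 kN (weld metal governs)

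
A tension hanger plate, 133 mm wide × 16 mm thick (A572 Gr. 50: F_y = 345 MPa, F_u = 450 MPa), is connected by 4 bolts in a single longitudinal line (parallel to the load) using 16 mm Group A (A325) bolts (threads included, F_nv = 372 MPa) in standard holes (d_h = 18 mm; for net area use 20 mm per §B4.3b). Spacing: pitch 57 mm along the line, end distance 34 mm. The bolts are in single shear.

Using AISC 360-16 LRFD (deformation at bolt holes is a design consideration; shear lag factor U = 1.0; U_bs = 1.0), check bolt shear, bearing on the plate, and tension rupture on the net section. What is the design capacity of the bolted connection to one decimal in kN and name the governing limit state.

224.4 kN (bolt shear governs)

Bolt shear: A_b = π(16)²/4 = 201.06 mm². φR_n = 0.75 × 372 × 201.06 × 4 × 1 = 224.4 kN.
Bearing (16 mm plate, F_u = 450 MPa): end bolts L_c = 34 − 18/2 = 25, R_n = min(1.2×25×16×450, 2.4×16×16×450) = 216 kN/bolt; interior L_c = 57 − 18 = 39, R_n = 276.48 kN/bolt. φR_n = 0.75 × (1×216 + 3×276.48) = 784.1 kN.
Tension rupture (net): A_n = (133 − 1×20)×16 = 1808 mm² (U = 1.0, A_e = A_n). φR_n = 0.75 × 450 × 1808 = 610.2 kN.
Governing: min(224.4, 784.1, 610.2) = 224.4 kN → bolt shear.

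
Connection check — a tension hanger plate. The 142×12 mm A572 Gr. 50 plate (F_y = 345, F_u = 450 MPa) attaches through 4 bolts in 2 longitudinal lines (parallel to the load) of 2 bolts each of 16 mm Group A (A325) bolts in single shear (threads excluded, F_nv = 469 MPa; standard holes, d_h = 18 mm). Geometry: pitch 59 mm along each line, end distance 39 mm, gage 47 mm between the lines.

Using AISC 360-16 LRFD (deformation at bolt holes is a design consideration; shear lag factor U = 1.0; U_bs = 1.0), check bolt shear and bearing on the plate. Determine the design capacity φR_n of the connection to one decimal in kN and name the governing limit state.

Bolt shear: A_b = π(16)²/4 = 201.06 mm². φR_n = 0.75 × 469 × 201.06 × 4 × 1 = 282.9 kN.
Bearing (12 mm plate, F_u = 450 MPa): end bolts L_c = 39 − 18/2 = 30, R_n = min(1.2×30×12×450, 2.4×16×12×450) = 194.4 kN/bolt; interior L_c = 59 − 18 = 41, R_n = 207.36 kN/bolt. φR_n = 0.75 × (2×194.4 + 2×207.36) = 602.6 kN.
Governing: min(282.9, 602.6) = 282.9 kN → bolt shear.

282.9 kN (bolt shear governs)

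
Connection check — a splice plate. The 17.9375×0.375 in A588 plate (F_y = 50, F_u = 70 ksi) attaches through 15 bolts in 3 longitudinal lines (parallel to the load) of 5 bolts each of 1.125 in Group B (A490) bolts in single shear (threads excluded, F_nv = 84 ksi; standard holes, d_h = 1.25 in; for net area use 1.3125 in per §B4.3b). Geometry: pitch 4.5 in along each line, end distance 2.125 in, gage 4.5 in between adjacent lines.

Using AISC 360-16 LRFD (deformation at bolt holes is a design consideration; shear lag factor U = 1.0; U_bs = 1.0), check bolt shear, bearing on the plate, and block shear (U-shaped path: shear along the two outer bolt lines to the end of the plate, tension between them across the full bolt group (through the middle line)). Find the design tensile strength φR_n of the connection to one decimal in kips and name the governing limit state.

461.4 kips (block shear governs)

Bolt shear: A_b = π(1.125)²/4 = 0.99402 in². φR_n = 0.75 × 84 × 0.99402 × 15 × 1 = 939.3 kips.
Bearing (0.375 in plate, F_u = 70 ksi): end bolts L_c = 2.125 − 1.25/2 = 1.5, R_n = min(1.2×1.5×0.375×70, 2.4×1.125×0.375×70) = 47.25 kips/bolt; interior L_c = 4.5 − 1.25 = 3.25, R_n = 70.875 kips/bolt. φR_n = 0.75 × (3×47.25 + 12×70.875) = 744.2 kips.
Block shear: shear path 2×[2.125+4×4.5] = 2×20.125 in, A_gv = 15.094, A_nv = 2×(20.125 − 4.5×1.3125)×0.375 = 10.664 in²; tension across gage: (9 − 2×1.3125)×0.375 = 2.3906 in². R_n = min(0.6×70×10.664, 0.6×50×15.094) + 1.0×70×2.3906 = min(447.89, 452.82) + 167.34 = 615.23 kips. φR_n = 0.75 × 615.23 = 461.4 kips.
Governing: min(939.3, 744.2, 461.4) = 461.4 kips → block shear.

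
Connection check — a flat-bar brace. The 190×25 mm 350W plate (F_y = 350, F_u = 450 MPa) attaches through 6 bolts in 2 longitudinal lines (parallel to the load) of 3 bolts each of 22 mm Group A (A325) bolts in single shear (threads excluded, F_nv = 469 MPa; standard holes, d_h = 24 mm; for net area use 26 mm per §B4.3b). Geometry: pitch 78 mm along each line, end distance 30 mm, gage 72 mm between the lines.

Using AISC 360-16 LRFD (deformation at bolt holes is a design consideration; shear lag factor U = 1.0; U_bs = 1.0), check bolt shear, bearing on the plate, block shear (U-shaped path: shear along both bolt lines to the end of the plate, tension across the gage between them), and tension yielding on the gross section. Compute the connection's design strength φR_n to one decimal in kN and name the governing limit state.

Bolt shear: A_b = π(22)²/4 = 380.13 mm². φR_n = 0.75 × 469 × 380.13 × 6 × 1 = 802.3 kN.
Bearing (25 mm plate, F_u = 450 MPa): end bolts L_c = 30 − 24/2 = 18, R_n = min(1.2×18×25×450, 2.4×22×25×450) = 243 kN/bolt; interior L_c = 78 − 24 = 54, R_n = 594 kN/bolt. φR_n = 0.75 × (2×243 + 4×594) = 2146.5 kN.
Block shear: shear path 2×[30+2×78] = 2×186 mm, A_gv = 9300, A_nv = 2×(186 − 2.5×26)×25 = 6050 mm²; tension across gage: (72 − 1×26)×25 = 1150 mm². R_n = min(0.6×450×6050, 0.6×350×9300) + 1.0×450×1150 = min(1633.5, 1953) + 517.5 = 2151 kN. φR_n = 0.75 × 2151 = 1613.3 kN.
Tension yield (gross): A_g = 190×25 = 4750 mm². φR_n = 0.90 × 350 × 4750 = 1496.3 kN.
Governing: min(802.3, 2146.5, 1613.3, 1496.3) = 802.3 kN → bolt shear.

802.3 kN (bolt shear governs)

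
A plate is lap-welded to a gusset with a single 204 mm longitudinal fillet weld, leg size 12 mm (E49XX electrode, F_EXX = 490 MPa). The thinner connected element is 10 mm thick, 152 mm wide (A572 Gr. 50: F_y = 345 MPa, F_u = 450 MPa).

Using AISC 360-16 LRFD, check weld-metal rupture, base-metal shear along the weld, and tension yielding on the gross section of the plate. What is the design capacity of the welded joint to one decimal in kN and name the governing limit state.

381.6 kN (weld metal governs)

Weld metal: throat = 0.707×12 = 8.484 mm, L = 204 mm. φR_n = 0.75 × 0.6 × 490 × 8.484 × 204 = 381.6 kN.
Base metal shear (10 mm plate): yield φR_n = 1.0×0.6×345×10×204 = 422.3 kN; rupture φR_n = 0.75×0.6×450×10×204 = 413.1 kN; take 413.1 kN (rupture).
Tension yield (gross): A_g = 152×10 = 1520 mm². φR_n = 0.90 × 345 × 1520 = 472.0 kN.
Governing: min(381.6, 413.1, 472.0) = 381.6 kN → weld metal.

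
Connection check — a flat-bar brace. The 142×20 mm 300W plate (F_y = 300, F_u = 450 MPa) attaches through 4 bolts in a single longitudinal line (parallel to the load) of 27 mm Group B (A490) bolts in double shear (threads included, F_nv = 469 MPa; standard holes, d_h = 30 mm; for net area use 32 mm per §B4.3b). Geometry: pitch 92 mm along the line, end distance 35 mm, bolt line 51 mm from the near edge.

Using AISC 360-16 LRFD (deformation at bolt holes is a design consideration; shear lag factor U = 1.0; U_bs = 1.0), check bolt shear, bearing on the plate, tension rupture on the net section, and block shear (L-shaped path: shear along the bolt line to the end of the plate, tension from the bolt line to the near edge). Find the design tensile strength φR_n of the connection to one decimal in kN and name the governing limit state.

742.5 kN (net-section rupture governs)

Bolt shear: A_b = π(27)²/4 = 572.56 mm². φR_n = 0.75 × 469 × 572.56 × 4 × 2 = 1611.2 kN.
Bearing (20 mm plate, F_u = 450 MPa): end bolts L_c = 35 − 30/2 = 20, R_n = min(1.2×20×20×450, 2.4×27×20×450) = 216 kN/bolt; interior L_c = 92 − 30 = 62, R_n = 583.2 kN/bolt. φR_n = 0.75 × (1×216 + 3×583.2) = 1474.2 kN.
Tension rupture (net): A_n = (142 − 1×32)×20 = 2200 mm² (U = 1.0, A_e = A_n). φR_n = 0.75 × 450 × 2200 = 742.5 kN.
Block shear: shear path 1×[35+3×92] = 1×311 mm, A_gv = 6220, A_nv = 1×(311 − 3.5×32)×20 = 3980 mm²; tension to near edge: (51 − 0.5×32)×20 = 700 mm². R_n = min(0.6×450×3980, 0.6×300×6220) + 1.0×450×700 = min(1074.6, 1119.6) + 315 = 1389.6 kN. φR_n = 0.75 × 1389.6 = 1042.2 kN.
Governing: min(1611.2, 1474.2, 742.5, 1042.2) = 742.5 kN → net-section rupture.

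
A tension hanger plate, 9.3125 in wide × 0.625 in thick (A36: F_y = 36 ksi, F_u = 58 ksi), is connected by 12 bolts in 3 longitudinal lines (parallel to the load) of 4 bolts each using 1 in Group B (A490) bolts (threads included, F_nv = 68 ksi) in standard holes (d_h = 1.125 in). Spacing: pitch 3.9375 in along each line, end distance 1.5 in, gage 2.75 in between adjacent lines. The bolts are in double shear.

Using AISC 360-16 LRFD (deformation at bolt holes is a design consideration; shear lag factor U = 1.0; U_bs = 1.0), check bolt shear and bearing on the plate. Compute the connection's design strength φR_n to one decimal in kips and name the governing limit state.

Bolt shear: A_b = π(1)²/4 = 0.7854 in². φR_n = 0.75 × 68 × 0.7854 × 12 × 2 = 961.3 kips.
Bearing (0.625 in plate, F_u = 58 ksi): end bolts L_c = 1.5 − 1.125/2 = 0.9375, R_n = min(1.2×0.9375×0.625×58, 2.4×1×0.625×58) = 40.781 kips/bolt; interior L_c = 3.9375 − 1.125 = 2.8125, R_n = 87 kips/bolt. φR_n = 0.75 × (3×40.781 + 9×87) = 679.0 kips.
Governing: min(961.3, 679.0) = 679.0 kips → bearing.

679.0 kips (bearing governs)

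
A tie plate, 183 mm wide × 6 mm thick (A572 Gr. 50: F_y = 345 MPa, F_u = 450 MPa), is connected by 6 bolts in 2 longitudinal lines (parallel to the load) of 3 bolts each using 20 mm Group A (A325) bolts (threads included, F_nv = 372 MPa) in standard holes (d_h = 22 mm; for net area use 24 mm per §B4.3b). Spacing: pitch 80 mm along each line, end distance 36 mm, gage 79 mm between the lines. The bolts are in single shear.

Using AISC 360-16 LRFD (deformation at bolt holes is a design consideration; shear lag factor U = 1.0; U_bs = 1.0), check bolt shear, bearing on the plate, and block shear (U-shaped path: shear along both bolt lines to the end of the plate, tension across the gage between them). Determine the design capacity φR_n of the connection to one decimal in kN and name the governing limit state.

441.9 kN (block shear governs)

Bolt shear: A_b = π(20)²/4 = 314.16 mm². φR_n = 0.75 × 372 × 314.16 × 6 × 1 = 525.9 kN.
Bearing (6 mm plate, F_u = 450 MPa): end bolts L_c = 36 − 22/2 = 25, R_n = min(1.2×25×6×450, 2.4×20×6×450) = 81 kN/bolt; interior L_c = 80 − 22 = 58, R_n = 129.6 kN/bolt. φR_n = 0.75 × (2×81 + 4×129.6) = 510.3 kN.
Block shear: shear path 2×[36+2×80] = 2×196 mm, A_gv = 2352, A_nv = 2×(196 − 2.5×24)×6 = 1632 mm²; tension across gage: (79 − 1×24)×6 = 330 mm². R_n = min(0.6×450×1632, 0.6×345×2352) + 1.0×450×330 = min(440.64, 486.86) + 148.5 = 589.14 kN. φR_n = 0.75 × 589.14 = 441.9 kN.
Governing: min(525.9, 510.3, 441.9) = 441.9 kN → block shear.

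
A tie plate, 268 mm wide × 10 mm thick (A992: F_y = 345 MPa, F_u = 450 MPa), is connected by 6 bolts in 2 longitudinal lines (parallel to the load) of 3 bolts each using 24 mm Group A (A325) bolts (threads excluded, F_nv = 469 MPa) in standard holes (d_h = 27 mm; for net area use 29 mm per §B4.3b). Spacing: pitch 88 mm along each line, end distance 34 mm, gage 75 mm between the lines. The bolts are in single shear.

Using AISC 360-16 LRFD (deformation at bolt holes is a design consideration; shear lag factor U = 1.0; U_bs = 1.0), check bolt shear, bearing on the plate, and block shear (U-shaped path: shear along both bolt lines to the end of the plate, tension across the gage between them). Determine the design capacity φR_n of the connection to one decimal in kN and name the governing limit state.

712.1 kN (block shear governs)

Bolt shear: A_b = π(24)²/4 = 452.39 mm². φR_n = 0.75 × 469 × 452.39 × 6 × 1 = 954.8 kN.
Bearing (10 mm plate, F_u = 450 MPa): end bolts L_c = 34 − 27/2 = 20.5, R_n = min(1.2×20.5×10×450, 2.4×24×10×450) = 110.7 kN/bolt; interior L_c = 88 − 27 = 61, R_n = 259.2 kN/bolt. φR_n = 0.75 × (2×110.7 + 4×259.2) = 943.7 kN.
Block shear: shear path 2×[34+2×88] = 2×210 mm, A_gv = 4200, A_nv = 2×(210 − 2.5×29)×10 = 2750 mm²; tension across gage: (75 − 1×29)×10 = 460 mm². R_n = min(0.6×450×2750, 0.6×345×4200) + 1.0×450×460 = min(742.5, 869.4) + 207 = 949.5 kN. φR_n = 0.75 × 949.5 = 712.1 kN.
Governing: min(954.8, 943.7, 712.1) = 712.1 kN → block shear.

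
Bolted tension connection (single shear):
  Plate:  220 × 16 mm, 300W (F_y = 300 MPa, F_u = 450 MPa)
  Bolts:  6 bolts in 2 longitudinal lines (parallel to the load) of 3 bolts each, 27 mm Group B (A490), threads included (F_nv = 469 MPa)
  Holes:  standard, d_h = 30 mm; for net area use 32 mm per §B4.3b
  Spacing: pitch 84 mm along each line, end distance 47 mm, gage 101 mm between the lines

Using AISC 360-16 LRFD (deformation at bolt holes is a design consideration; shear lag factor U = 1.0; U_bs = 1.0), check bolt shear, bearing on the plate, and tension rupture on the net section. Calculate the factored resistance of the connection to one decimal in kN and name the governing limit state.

Bolt shear: A_b = π(27)²/4 = 572.56 mm². φR_n = 0.75 × 469 × 572.56 × 6 × 1 = 1208.4 kN.
Bearing (16 mm plate, F_u = 450 MPa): end bolts L_c = 47 − 30/2 = 32, R_n = min(1.2×32×16×450, 2.4×27×16×450) = 276.48 kN/bolt; interior L_c = 84 − 30 = 54, R_n = 466.56 kN/bolt. φR_n = 0.75 × (2×276.48 + 4×466.56) = 1814.4 kN.
Tension rupture (net): A_n = (220 − 2×32)×16 = 2496 mm² (U = 1.0, A_e = A_n). φR_n = 0.75 × 450 × 2496 = 842.4 kN.
Governing: min(1208.4, 1814.4, 842.4) = 842.4 kN → net-section rupture.

842.4 kN (net-section rupture governs)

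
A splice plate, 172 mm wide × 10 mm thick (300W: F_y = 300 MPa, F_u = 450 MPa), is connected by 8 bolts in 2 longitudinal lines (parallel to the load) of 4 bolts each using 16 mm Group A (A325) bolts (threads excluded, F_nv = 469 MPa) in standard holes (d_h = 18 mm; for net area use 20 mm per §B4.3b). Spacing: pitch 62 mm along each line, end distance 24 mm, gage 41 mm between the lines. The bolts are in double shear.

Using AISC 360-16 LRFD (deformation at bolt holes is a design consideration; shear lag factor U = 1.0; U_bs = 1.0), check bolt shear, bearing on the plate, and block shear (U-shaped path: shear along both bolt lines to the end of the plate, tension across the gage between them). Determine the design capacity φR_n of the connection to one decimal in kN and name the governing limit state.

Bolt shear: A_b = π(16)²/4 = 201.06 mm². φR_n = 0.75 × 469 × 201.06 × 8 × 2 = 1131.6 kN.
Bearing (10 mm plate, F_u = 450 MPa): end bolts L_c = 24 − 18/2 = 15, R_n = min(1.2×15×10×450, 2.4×16×10×450) = 81 kN/bolt; interior L_c = 62 − 18 = 44, R_n = 172.8 kN/bolt. φR_n = 0.75 × (2×81 + 6×172.8) = 899.1 kN.
Block shear: shear path 2×[24+3×62] = 2×210 mm, A_gv = 4200, A_nv = 2×(210 − 3.5×20)×10 = 2800 mm²; tension across gage: (41 − 1×20)×10 = 210 mm². R_n = min(0.6×450×2800, 0.6×300×4200) + 1.0×450×210 = min(756, 756) + 94.5 = 850.5 kN. φR_n = 0.75 × 850.5 = 637.9 kN.
Governing: min(1131.6, 899.1, 637.9) = 637.9 kN → block shear.

637.9 kN (block shear governs)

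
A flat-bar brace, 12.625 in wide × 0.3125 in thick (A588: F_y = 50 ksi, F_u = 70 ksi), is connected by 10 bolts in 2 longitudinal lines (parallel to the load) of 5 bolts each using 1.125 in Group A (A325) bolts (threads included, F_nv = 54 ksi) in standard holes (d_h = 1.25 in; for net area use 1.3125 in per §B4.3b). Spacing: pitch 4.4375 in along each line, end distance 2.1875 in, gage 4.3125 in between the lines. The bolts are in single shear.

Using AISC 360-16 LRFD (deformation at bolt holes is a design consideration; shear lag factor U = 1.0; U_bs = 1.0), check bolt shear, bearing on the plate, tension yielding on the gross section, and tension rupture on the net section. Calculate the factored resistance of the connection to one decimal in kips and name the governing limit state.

Bolt shear: A_b = π(1.125)²/4 = 0.99402 in². φR_n = 0.75 × 54 × 0.99402 × 10 × 1 = 402.6 kips.
Bearing (0.3125 in plate, F_u = 70 ksi): end bolts L_c = 2.1875 − 1.25/2 = 1.5625, R_n = min(1.2×1.5625×0.3125×70, 2.4×1.125×0.3125×70) = 41.016 kips/bolt; interior L_c = 4.4375 − 1.25 = 3.1875, R_n = 59.063 kips/bolt. φR_n = 0.75 × (2×41.016 + 8×59.063) = 415.9 kips.
Tension yield (gross): A_g = 12.625×0.3125 = 3.9453 in². φR_n = 0.90 × 50 × 3.9453 = 177.5 kips.
Tension rupture (net): A_n = (12.625 − 2×1.3125)×0.3125 = 3.125 in² (U = 1.0, A_e = A_n). φR_n = 0.75 × 70 × 3.125 = 164.1 kips.
Governing: min(402.6, 415.9, 177.5, 164.1) = 164.1 kips → net-section rupture.

164.1 kips (net-section rupture governs)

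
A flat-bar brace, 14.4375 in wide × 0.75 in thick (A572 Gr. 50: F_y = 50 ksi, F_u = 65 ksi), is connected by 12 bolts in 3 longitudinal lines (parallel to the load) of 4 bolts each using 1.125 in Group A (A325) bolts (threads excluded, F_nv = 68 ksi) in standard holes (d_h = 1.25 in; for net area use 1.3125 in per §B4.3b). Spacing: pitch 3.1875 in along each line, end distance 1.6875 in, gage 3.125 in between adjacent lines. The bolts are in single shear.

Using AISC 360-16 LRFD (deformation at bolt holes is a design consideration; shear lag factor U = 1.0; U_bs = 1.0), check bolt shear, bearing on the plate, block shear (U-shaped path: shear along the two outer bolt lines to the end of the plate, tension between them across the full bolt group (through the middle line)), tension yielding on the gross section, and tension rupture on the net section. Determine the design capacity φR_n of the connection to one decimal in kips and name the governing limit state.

Bolt shear: A_b = π(1.125)²/4 = 0.99402 in². φR_n = 0.75 × 68 × 0.99402 × 12 × 1 = 608.3 kips.
Bearing (0.75 in plate, F_u = 65 ksi): end bolts L_c = 1.6875 − 1.25/2 = 1.0625, R_n = min(1.2×1.0625×0.75×65, 2.4×1.125×0.75×65) = 62.156 kips/bolt; interior L_c = 3.1875 − 1.25 = 1.9375, R_n = 113.34 kips/bolt. φR_n = 0.75 × (3×62.156 + 9×113.34) = 904.9 kips.
Block shear: shear path 2×[1.6875+3×3.1875] = 2×11.25 in, A_gv = 16.875, A_nv = 2×(11.25 − 3.5×1.3125)×0.75 = 9.9844 in²; tension across gage: (6.25 − 2×1.3125)×0.75 = 2.7188 in². R_n = min(0.6×65×9.9844, 0.6×50×16.875) + 1.0×65×2.7188 = min(389.39, 506.25) + 176.72 = 566.11 kips. φR_n = 0.75 × 566.11 = 424.6 kips.
Tension yield (gross): A_g = 14.4375×0.75 = 10.828 in². φR_n = 0.90 × 50 × 10.828 = 487.3 kips.
Tension rupture (net): A_n = (14.4375 − 3×1.3125)×0.75 = 7.875 in² (U = 1.0, A_e = A_n). φR_n = 0.75 × 65 × 7.875 = 383.9 kips.
Governing: min(608.3, 904.9, 424.6, 487.3, 383.9) = 383.9 kips → net-section rupture.

383.9 kips (net-section rupture governs)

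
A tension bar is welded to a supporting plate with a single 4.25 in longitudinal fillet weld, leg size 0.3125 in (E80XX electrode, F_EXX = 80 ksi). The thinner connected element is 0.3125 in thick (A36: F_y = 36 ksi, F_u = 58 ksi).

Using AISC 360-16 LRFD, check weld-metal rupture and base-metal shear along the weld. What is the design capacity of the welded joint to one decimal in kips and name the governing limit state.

Weld metal: throat = 0.707×0.3125 = 0.22094 in, L = 4.25 in. φR_n = 0.75 × 0.6 × 80 × 0.22094 × 4.25 = 33.8 kips.
Base metal shear (0.3125 in plate): yield φR_n = 1.0×0.6×36×0.3125×4.25 = 28.7 kips; rupture φR_n = 0.75×0.6×58×0.3125×4.25 = 34.7 kips; take 28.7 kips (yield).
Governing: min(33.8, 28.7) = 28.7 kips → base-metal shear.

28.7 kips (base-metal shear governs)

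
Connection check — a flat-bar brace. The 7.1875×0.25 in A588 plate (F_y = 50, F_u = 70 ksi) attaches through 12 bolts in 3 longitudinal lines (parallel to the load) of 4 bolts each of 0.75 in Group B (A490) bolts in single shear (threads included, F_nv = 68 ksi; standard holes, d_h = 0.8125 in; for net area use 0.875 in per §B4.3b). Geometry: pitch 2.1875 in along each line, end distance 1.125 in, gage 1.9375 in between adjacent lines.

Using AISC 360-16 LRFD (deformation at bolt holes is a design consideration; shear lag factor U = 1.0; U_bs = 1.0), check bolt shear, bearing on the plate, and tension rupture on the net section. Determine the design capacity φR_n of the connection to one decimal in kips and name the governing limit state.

59.9 kips (net-section rupture governs)

Bolt shear: A_b = π(0.75)²/4 = 0.44179 in². φR_n = 0.75 × 68 × 0.44179 × 12 × 1 = 270.4 kips.
Bearing (0.25 in plate, F_u = 70 ksi): end bolts L_c = 1.125 − 0.8125/2 = 0.71875, R_n = min(1.2×0.71875×0.25×70, 2.4×0.75×0.25×70) = 15.094 kips/bolt; interior L_c = 2.1875 − 0.8125 = 1.375, R_n = 28.875 kips/bolt. φR_n = 0.75 × (3×15.094 + 9×28.875) = 228.9 kips.
Tension rupture (net): A_n = (7.1875 − 3×0.875)×0.25 = 1.1406 in² (U = 1.0, A_e = A_n). φR_n = 0.75 × 70 × 1.1406 = 59.9 kips.
Governing: min(270.4, 228.9, 59.9) = 59.9 kips → net-section rupture.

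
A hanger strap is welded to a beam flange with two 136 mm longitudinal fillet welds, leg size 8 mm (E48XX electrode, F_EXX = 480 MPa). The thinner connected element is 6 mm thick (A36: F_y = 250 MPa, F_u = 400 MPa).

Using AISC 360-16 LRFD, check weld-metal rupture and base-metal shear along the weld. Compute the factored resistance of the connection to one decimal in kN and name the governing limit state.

Weld metal: throat = 0.707×8 = 5.656 mm, L = 2×136 = 272 mm. φR_n = 0.75 × 0.6 × 480 × 5.656 × 272 = 332.3 kN.
Base metal shear (6 mm plate): yield φR_n = 1.0×0.6×250×6×272 = 244.8 kN; rupture φR_n = 0.75×0.6×400×6×272 = 293.8 kN; take 244.8 kN (yield).
Governing: min(332.3, 244.8) = 244.8 kN → base-metal shear.

244.8 kN (base-metal shear governs)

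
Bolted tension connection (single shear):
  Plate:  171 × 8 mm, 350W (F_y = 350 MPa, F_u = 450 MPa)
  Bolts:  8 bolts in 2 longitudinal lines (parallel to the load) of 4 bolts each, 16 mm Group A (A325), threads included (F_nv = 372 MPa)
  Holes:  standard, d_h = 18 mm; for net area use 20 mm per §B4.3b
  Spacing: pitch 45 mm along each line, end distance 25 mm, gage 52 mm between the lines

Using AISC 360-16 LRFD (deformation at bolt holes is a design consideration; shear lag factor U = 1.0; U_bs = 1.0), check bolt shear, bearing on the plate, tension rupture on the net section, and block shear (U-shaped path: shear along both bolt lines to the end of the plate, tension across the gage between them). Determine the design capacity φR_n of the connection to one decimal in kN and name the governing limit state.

Bolt shear: A_b = π(16)²/4 = 201.06 mm². φR_n = 0.75 × 372 × 201.06 × 8 × 1 = 448.8 kN.
Bearing (8 mm plate, F_u = 450 MPa): end bolts L_c = 25 − 18/2 = 16, R_n = min(1.2×16×8×450, 2.4×16×8×450) = 69.12 kN/bolt; interior L_c = 45 − 18 = 27, R_n = 116.64 kN/bolt. φR_n = 0.75 × (2×69.12 + 6×116.64) = 628.6 kN.
Tension rupture (net): A_n = (171 − 2×20)×8 = 1048 mm² (U = 1.0, A_e = A_n). φR_n = 0.75 × 450 × 1048 = 353.7 kN.
Block shear: shear path 2×[25+3×45] = 2×160 mm, A_gv = 2560, A_nv = 2×(160 − 3.5×20)×8 = 1440 mm²; tension across gage: (52 − 1×20)×8 = 256 mm². R_n = min(0.6×450×1440, 0.6×350×2560) + 1.0×450×256 = min(388.8, 537.6) + 115.2 = 504 kN. φR_n = 0.75 × 504 = 378.0 kN.
Governing: min(448.8, 628.6, 353.7, 378.0) = 353.7 kN → net-section rupture.

353.7 kN (net-section rupture governs)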